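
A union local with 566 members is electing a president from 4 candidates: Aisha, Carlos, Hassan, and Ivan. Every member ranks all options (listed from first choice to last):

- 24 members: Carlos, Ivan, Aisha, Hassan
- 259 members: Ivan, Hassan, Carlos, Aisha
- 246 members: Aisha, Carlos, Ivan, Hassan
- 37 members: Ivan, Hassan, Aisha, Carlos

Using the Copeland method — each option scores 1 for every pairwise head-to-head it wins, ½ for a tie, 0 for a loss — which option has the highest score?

Ivan

Aisha: ties Carlos; loses to Hassan and Ivan → score 0.5.
Carlos: ties Aisha; loses to Hassan and Ivan → score 0.5.
Hassan: beats Aisha and Carlos; loses to Ivan → score 2.
Ivan: beats Aisha, Carlos, and Hassan → score 3.
Ivan has the best pairwise record.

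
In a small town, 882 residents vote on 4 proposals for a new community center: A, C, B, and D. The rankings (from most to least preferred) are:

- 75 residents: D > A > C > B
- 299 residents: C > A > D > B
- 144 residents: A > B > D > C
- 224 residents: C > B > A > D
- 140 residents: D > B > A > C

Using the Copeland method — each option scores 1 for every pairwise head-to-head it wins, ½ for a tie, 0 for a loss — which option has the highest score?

A: beats B and D; loses to C → score 2.
C: beats A, B, and D → score 3.
B: loses to A, C, and D → score 0.
D: beats B; loses to A and C → score 1.
C has the best pairwise record.

C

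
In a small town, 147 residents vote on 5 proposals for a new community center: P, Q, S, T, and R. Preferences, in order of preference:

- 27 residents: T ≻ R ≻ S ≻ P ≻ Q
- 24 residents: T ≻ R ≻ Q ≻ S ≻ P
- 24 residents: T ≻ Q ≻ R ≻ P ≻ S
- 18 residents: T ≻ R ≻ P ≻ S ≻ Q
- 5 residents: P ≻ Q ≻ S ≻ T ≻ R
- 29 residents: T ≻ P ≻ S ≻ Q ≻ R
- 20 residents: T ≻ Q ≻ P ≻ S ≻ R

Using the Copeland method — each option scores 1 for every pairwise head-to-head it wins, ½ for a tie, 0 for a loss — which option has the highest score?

P: beats Q and S; loses to T and R → score 2.
Q: beats R; loses to P, S, and T → score 1.
S: beats Q; loses to P, T, and R → score 1.
T: beats P, Q, S, and R → score 4.
R: beats P and S; loses to Q and T → score 2.
T has the best pairwise record.

T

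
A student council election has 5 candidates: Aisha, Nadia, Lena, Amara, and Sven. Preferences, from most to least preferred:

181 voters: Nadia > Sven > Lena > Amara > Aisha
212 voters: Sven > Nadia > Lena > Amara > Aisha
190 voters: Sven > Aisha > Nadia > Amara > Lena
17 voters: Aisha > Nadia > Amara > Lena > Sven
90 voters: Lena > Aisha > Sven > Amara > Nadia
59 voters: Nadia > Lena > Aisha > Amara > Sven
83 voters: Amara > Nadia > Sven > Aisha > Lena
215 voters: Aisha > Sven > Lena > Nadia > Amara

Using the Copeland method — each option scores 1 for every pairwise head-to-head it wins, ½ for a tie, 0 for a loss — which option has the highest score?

Sven

Aisha: beats Amara; loses to Nadia, Lena, and Sven → score 1.
Nadia: beats Aisha, Lena, and Amara; loses to Sven → score 3.
Lena: beats Aisha and Amara; loses to Nadia and Sven → score 2.
Amara: loses to Aisha, Nadia, Lena, and Sven → score 0.
Sven: beats Aisha, Nadia, Lena, and Amara → score 4.
Sven has the best pairwise record.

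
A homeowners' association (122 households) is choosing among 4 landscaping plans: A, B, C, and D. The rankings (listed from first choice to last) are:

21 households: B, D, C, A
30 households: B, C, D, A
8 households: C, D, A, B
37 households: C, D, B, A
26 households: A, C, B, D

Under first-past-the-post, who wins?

First-place votes: A 26, B 51, C 45, D 0.
B has the most first-place votes.

B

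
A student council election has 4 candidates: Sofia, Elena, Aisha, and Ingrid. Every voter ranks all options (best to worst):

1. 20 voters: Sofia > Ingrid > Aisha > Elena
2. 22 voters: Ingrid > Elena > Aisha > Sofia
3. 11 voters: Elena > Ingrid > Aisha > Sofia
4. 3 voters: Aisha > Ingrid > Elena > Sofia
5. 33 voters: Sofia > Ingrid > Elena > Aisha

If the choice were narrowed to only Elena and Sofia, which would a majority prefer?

Voters preferring Elena to Sofia: 36; preferring Sofia to Elena: 53.
Sofia wins the head-to-head.

Sofia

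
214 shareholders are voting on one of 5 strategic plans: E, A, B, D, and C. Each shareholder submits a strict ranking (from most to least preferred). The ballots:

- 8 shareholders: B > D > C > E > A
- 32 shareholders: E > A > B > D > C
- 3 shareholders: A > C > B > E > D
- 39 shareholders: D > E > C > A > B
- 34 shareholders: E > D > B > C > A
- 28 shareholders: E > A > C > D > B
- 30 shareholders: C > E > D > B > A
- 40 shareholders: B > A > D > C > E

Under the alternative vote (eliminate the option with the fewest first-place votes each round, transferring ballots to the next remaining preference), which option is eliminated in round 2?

Round 1: E 94, A 3, B 48, D 39, C 30. Eliminate A.
Round 2: E 94, B 48, D 39, C 33. Eliminate C.

C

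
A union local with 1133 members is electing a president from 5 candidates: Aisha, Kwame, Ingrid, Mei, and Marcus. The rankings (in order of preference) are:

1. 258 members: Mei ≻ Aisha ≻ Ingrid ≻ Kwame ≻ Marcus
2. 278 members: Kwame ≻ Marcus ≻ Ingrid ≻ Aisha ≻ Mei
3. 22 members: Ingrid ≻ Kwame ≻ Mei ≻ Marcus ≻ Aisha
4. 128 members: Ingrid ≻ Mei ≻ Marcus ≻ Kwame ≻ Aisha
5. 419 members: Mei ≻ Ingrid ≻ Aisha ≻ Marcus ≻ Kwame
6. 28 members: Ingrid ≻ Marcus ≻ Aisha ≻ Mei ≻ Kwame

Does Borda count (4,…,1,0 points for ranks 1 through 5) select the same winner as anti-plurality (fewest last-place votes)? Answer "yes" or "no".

no

Borda — scores: Aisha 1946, Kwame 1564, Ingrid 3041, Mei 3164, Marcus 1615. Winner: Mei.
Anti-plurality — last-place votes: Aisha 150, Kwame 447, Ingrid 0, Mei 278, Marcus 258. Winner: Ingrid.
The two methods disagree.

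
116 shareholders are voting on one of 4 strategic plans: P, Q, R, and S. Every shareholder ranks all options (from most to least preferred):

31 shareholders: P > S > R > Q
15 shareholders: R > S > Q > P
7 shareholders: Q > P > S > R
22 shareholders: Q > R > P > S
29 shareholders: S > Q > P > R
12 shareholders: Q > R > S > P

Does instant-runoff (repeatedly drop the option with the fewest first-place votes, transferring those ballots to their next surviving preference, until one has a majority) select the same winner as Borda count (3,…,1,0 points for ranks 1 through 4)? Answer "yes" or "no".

Instant-runoff — R1 P 31, Q 41, R 15, S 29 (R out); R2 P 31, Q 41, S 44 (P out); R3 Q 41, S 75 (S winner). Winner: S.
Borda — scores: P 158, Q 196, R 144, S 198. Winner: S.
The two methods agree.

yes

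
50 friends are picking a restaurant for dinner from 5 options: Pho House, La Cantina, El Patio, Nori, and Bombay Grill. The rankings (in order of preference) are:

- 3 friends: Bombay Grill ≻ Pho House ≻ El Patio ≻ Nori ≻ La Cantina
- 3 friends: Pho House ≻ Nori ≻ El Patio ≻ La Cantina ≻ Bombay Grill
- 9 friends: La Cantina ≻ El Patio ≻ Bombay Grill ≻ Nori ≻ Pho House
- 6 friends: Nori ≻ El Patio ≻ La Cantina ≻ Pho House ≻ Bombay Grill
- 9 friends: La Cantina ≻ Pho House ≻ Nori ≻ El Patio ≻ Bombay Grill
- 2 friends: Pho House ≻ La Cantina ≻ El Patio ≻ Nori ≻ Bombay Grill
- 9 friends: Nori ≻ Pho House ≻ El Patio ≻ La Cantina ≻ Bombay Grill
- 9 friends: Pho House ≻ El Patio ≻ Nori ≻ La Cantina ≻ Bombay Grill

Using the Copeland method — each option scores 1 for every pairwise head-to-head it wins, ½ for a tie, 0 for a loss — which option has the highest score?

Pho House: beats La Cantina, El Patio, Nori, and Bombay Grill → score 4.
La Cantina: beats Bombay Grill; loses to Pho House, El Patio, and Nori → score 1.
El Patio: beats La Cantina and Bombay Grill; loses to Pho House and Nori → score 2.
Nori: beats La Cantina, El Patio, and Bombay Grill; loses to Pho House → score 3.
Bombay Grill: loses to Pho House, La Cantina, El Patio, and Nori → score 0.
Pho House has the best pairwise record.

Pho House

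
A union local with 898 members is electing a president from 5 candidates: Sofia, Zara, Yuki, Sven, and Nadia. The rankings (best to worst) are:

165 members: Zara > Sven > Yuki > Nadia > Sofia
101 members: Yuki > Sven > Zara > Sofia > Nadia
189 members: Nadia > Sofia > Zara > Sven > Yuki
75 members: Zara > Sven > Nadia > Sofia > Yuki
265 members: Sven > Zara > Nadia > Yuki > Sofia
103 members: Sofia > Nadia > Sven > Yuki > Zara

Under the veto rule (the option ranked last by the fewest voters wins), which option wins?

Sven

Last-place votes: Sofia 430, Zara 103, Yuki 264, Sven 0, Nadia 101.
Sven is ranked last by the fewest voters, so Sven wins.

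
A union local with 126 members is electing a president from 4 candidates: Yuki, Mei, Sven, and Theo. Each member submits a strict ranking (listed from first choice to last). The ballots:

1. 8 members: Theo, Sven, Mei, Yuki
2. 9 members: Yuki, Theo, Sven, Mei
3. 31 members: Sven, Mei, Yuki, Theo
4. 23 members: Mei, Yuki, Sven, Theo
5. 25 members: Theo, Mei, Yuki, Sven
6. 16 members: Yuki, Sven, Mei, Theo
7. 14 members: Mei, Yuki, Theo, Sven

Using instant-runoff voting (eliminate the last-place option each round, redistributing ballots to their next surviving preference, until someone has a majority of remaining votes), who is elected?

Sven

Round 1: Yuki 25, Mei 37, Sven 31, Theo 33. Eliminate Yuki.
Round 2: Mei 37, Sven 47, Theo 42. Eliminate Mei.
Round 3: Sven 70, Theo 56. Sven has a majority.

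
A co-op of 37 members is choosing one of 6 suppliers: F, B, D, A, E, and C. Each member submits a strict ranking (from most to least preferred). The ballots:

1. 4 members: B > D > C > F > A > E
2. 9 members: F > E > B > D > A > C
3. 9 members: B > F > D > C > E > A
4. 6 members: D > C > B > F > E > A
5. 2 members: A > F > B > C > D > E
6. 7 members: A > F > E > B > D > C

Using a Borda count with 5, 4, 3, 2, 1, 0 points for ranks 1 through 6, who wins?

F

F: 4·2 + 9·5 + 9·4 + 6·2 + 2·4 + 7·4 = 137
B: 4·5 + 9·3 + 9·5 + 6·3 + 2·3 + 7·2 = 130
D: 4·4 + 9·2 + 9·3 + 6·5 + 2·1 + 7·1 = 100
A: 4·1 + 9·1 + 9·0 + 6·0 + 2·5 + 7·5 = 58
E: 4·0 + 9·4 + 9·1 + 6·1 + 2·0 + 7·3 = 72
C: 4·3 + 9·0 + 9·2 + 6·4 + 2·2 + 7·0 = 58
F has the highest Borda score (137).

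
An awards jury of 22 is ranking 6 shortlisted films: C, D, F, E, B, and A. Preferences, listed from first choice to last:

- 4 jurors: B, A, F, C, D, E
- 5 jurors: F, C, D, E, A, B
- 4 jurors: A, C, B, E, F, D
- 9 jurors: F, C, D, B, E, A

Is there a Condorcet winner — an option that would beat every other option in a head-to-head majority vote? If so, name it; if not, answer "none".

F vs C: 18–4 for F.
F vs D: 22–0 for F.
F vs E: 18–4 for F.
F vs B: 14–8 for F.
F vs A: 14–8 for F.
F beats every other option head-to-head.

F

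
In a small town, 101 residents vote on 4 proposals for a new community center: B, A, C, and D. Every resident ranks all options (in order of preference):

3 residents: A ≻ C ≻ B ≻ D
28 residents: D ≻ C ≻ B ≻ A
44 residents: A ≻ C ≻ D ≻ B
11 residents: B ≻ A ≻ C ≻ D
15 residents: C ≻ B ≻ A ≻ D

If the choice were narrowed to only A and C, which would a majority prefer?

A

Voters preferring A to C: 58; preferring C to A: 43.
A wins the head-to-head.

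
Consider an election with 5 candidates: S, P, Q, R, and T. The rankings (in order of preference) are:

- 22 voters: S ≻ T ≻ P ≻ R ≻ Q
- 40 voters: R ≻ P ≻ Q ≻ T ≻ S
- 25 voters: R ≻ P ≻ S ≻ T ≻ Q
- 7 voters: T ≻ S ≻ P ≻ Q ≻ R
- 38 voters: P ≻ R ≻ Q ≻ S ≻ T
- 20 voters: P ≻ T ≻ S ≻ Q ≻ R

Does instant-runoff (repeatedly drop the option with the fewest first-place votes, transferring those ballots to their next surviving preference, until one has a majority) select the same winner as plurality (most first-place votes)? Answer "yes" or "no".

no

Instant-runoff — R1 S 22, P 58, Q 0, R 65, T 7 (Q out); R2 S 22, P 58, R 65, T 7 (T out); R3 S 29, P 58, R 65 (S out); R4 P 87, R 65 (P winner). Winner: P.
Plurality — first-place votes: S 22, P 58, Q 0, R 65, T 7. Winner: R.
The two methods disagree.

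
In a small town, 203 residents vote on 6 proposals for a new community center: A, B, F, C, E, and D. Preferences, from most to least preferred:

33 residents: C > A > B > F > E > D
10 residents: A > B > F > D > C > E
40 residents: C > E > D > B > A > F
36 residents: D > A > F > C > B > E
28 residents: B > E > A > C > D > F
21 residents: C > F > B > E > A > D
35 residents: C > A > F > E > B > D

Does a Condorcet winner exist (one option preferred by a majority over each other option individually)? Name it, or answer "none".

C vs A: 129–74 for C.
C vs B: 165–38 for C.
C vs F: 157–46 for C.
C vs E: 175–28 for C.
C vs D: 157–46 for C.
C beats every other option head-to-head.

C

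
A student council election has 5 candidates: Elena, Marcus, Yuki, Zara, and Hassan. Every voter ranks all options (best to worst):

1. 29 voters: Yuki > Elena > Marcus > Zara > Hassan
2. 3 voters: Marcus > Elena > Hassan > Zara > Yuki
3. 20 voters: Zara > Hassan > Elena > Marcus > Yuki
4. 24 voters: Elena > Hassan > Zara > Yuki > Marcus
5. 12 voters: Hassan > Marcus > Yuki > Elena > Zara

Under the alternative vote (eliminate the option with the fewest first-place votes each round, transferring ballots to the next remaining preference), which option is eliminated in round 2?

Round 1: Elena 24, Marcus 3, Yuki 29, Zara 20, Hassan 12. Eliminate Marcus.
Round 2: Elena 27, Yuki 29, Zara 20, Hassan 12. Eliminate Hassan.

Hassan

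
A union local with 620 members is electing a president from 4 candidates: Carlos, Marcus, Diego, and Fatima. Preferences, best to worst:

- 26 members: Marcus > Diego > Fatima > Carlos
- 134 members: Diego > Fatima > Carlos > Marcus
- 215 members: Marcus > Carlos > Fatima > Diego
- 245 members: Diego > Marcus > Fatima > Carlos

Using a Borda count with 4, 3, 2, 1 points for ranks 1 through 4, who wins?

Marcus

Carlos: 26·1 + 134·2 + 215·3 + 245·1 = 1184
Marcus: 26·4 + 134·1 + 215·4 + 245·3 = 1833
Diego: 26·3 + 134·4 + 215·1 + 245·4 = 1809
Fatima: 26·2 + 134·3 + 215·2 + 245·2 = 1374
Marcus has the highest Borda score (1833).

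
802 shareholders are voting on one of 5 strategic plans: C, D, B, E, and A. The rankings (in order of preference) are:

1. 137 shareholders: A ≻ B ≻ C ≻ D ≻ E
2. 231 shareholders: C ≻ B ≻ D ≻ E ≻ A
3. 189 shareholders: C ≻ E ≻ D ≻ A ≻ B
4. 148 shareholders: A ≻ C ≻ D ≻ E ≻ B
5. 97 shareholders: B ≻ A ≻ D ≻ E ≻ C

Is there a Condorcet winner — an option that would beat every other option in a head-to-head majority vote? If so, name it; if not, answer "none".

C

C vs D: 705–97 for C.
C vs B: 568–234 for C.
C vs E: 705–97 for C.
C vs A: 420–382 for C.
C beats every other option head-to-head.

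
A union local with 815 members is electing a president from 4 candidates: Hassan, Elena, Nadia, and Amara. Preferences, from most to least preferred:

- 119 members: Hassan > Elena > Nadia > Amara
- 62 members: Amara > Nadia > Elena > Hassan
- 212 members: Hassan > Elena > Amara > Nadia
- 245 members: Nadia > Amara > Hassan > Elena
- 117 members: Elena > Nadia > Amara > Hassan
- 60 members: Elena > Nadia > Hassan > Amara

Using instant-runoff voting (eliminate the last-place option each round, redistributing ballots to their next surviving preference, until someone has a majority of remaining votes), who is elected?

Nadia

Round 1: Hassan 331, Elena 177, Nadia 245, Amara 62. Eliminate Amara.
Round 2: Hassan 331, Elena 177, Nadia 307. Eliminate Elena.
Round 3: Hassan 331, Nadia 484. Nadia has a majority.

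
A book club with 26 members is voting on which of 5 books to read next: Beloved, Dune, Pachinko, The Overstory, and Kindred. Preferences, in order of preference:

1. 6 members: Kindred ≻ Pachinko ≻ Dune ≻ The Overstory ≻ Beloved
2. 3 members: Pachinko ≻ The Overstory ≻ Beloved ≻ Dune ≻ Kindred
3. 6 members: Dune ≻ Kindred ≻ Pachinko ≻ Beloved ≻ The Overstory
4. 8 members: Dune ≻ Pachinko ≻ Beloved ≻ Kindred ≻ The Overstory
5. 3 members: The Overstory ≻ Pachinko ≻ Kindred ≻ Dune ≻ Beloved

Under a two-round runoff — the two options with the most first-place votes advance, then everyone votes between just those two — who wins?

Round 1 first-place votes: Beloved 0, Dune 14, Pachinko 3, The Overstory 3, Kindred 6.
Dune and Kindred advance.
Runoff: Dune is preferred to Kindred by 17 voters; Kindred by 9.
Dune wins the runoff.

Dune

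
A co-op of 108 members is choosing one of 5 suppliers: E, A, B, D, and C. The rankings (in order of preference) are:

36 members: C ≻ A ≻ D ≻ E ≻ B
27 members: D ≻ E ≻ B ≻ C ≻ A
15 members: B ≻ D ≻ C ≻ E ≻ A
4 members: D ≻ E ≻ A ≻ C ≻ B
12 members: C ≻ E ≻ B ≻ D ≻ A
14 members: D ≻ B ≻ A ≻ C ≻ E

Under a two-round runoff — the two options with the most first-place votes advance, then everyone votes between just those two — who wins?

D

Round 1 first-place votes: E 0, A 0, B 15, D 45, C 48.
C and D advance.
Runoff: C is preferred to D by 48 voters; D by 60.
D wins the runoff.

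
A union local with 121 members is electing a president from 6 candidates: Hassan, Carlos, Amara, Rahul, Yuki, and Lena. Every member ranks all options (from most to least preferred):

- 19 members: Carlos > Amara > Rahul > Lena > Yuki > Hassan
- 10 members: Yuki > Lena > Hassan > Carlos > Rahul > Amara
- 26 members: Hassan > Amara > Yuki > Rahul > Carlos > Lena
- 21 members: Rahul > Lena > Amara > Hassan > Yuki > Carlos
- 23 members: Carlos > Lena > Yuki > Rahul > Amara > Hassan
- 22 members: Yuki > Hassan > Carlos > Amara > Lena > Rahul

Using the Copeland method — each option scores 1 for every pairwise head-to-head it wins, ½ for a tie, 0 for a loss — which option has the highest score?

Hassan: beats Carlos; loses to Amara, Rahul, Yuki, and Lena → score 1.
Carlos: beats Amara, Rahul, and Lena; loses to Hassan and Yuki → score 3.
Amara: beats Hassan, Rahul, Yuki, and Lena; loses to Carlos → score 4.
Rahul: beats Hassan and Lena; loses to Carlos, Amara, and Yuki → score 2.
Yuki: beats Hassan, Carlos, and Rahul; loses to Amara and Lena → score 3.
Lena: beats Hassan and Yuki; loses to Carlos, Amara, and Rahul → score 2.
Amara has the best pairwise record.

Amara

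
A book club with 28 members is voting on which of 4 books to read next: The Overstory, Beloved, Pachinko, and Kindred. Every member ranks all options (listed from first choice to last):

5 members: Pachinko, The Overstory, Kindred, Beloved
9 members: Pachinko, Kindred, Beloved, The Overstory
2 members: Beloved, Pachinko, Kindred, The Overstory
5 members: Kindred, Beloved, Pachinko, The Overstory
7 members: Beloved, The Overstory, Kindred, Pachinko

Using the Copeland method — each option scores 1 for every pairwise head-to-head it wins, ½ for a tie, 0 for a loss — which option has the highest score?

Pachinko

The Overstory: loses to Beloved, Pachinko, and Kindred → score 0.
Beloved: beats The Overstory; ties Pachinko; loses to Kindred → score 1.5.
Pachinko: beats The Overstory and Kindred; ties Beloved → score 2.5.
Kindred: beats The Overstory and Beloved; loses to Pachinko → score 2.
Pachinko has the best pairwise record.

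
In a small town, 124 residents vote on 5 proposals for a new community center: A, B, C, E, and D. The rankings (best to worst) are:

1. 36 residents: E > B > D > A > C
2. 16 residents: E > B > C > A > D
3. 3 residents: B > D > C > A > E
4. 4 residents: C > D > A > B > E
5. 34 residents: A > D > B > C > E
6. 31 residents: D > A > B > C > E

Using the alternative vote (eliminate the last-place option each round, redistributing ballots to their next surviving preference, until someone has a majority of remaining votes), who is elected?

D

Round 1: A 34, B 3, C 4, E 52, D 31. Eliminate B.
Round 2: A 34, C 4, E 52, D 34. Eliminate C.
Round 3: A 34, E 52, D 38. Eliminate A.
Round 4: E 52, D 72. D has a majority.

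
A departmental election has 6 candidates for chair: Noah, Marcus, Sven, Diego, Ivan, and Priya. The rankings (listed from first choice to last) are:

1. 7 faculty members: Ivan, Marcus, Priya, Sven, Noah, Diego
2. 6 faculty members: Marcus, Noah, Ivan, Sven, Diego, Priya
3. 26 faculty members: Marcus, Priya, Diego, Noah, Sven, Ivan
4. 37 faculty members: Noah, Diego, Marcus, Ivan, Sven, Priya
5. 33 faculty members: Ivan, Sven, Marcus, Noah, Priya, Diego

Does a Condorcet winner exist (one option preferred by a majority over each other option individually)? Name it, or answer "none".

Marcus

Marcus vs Noah: 72–37 for Marcus.
Marcus vs Sven: 76–33 for Marcus.
Marcus vs Diego: 72–37 for Marcus.
Marcus vs Ivan: 69–40 for Marcus.
Marcus vs Priya: 109–0 for Marcus.
Marcus beats every other option head-to-head.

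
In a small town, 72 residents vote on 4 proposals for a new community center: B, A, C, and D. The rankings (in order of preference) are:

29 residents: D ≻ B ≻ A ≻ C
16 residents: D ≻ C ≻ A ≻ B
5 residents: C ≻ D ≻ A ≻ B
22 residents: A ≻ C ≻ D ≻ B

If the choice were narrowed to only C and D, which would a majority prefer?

D

Voters preferring C to D: 27; preferring D to C: 45.
D wins the head-to-head.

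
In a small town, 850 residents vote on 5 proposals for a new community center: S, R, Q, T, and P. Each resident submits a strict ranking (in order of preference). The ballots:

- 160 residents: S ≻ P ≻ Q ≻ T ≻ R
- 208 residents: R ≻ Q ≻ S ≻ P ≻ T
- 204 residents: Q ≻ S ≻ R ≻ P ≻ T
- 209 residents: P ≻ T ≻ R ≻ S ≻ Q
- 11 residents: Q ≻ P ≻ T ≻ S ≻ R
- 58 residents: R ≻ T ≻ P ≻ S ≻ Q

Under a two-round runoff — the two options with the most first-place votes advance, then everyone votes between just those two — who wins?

R

Round 1 first-place votes: S 160, R 266, Q 215, T 0, P 209.
R and Q advance.
Runoff: R is preferred to Q by 475 voters; Q by 375.
R wins the runoff.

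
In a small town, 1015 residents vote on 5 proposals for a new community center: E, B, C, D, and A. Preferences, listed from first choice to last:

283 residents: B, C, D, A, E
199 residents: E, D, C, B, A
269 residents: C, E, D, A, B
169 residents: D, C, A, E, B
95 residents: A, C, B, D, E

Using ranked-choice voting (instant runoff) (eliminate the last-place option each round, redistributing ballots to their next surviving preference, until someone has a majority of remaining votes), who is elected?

C

Round 1: E 199, B 283, C 269, D 169, A 95. Eliminate A.
Round 2: E 199, B 283, C 364, D 169. Eliminate D.
Round 3: E 199, B 283, C 533. C has a majority.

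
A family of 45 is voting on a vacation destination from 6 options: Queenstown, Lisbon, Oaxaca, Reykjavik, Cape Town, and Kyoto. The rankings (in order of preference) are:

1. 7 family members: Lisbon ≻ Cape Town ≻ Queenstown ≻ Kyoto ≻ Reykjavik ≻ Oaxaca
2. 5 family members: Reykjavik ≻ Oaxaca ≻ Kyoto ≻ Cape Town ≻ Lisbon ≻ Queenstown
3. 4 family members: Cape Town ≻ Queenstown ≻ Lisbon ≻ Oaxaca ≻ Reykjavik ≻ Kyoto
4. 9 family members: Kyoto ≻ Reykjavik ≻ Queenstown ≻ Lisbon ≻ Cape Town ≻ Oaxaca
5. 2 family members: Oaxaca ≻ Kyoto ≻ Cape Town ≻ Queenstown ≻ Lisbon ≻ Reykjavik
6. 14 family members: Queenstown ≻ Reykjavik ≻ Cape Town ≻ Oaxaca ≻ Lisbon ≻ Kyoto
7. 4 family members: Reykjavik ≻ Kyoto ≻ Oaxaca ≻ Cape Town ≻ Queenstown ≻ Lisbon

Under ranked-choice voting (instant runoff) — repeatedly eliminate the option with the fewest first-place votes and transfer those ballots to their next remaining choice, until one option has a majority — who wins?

Queenstown

Round 1: Queenstown 14, Lisbon 7, Oaxaca 2, Reykjavik 9, Cape Town 4, Kyoto 9. Eliminate Oaxaca.
Round 2: Queenstown 14, Lisbon 7, Reykjavik 9, Cape Town 4, Kyoto 11. Eliminate Cape Town.
Round 3: Queenstown 18, Lisbon 7, Reykjavik 9, Kyoto 11. Eliminate Lisbon.
Round 4: Queenstown 25, Reykjavik 9, Kyoto 11. Queenstown has a majority.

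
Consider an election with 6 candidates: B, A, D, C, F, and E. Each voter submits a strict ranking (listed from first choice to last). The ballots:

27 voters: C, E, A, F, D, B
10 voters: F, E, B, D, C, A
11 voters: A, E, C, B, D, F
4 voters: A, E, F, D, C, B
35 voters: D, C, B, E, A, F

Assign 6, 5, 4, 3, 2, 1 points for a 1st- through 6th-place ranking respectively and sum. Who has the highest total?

B: 27·1 + 10·4 + 11·3 + 4·1 + 35·4 = 244
A: 27·4 + 10·1 + 11·6 + 4·6 + 35·2 = 278
D: 27·2 + 10·3 + 11·2 + 4·3 + 35·6 = 328
C: 27·6 + 10·2 + 11·4 + 4·2 + 35·5 = 409
F: 27·3 + 10·6 + 11·1 + 4·4 + 35·1 = 203
E: 27·5 + 10·5 + 11·5 + 4·5 + 35·3 = 365
C has the highest Borda score (409).

C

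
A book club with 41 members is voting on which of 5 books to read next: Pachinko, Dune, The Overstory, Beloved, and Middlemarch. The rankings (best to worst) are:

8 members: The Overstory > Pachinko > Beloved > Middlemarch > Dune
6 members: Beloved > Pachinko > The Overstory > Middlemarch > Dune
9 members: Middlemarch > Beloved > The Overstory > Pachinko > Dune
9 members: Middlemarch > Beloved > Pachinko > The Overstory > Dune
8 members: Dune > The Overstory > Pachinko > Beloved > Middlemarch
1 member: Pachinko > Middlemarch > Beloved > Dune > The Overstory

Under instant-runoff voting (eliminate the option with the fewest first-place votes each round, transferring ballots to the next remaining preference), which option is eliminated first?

Round 1: Pachinko 1, Dune 8, The Overstory 8, Beloved 6, Middlemarch 18. Eliminate Pachinko.

Pachinko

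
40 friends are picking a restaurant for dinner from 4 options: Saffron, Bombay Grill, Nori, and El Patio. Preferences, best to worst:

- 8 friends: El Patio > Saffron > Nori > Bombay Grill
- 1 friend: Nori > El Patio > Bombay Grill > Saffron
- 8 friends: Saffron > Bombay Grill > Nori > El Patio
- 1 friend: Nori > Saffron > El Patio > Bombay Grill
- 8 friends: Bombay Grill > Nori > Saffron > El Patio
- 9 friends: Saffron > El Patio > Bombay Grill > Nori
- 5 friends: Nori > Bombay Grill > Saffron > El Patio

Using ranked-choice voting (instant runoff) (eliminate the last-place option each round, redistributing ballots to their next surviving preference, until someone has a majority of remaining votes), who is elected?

Round 1: Saffron 17, Bombay Grill 8, Nori 7, El Patio 8. Eliminate Nori.
Round 2: Saffron 18, Bombay Grill 13, El Patio 9. Eliminate El Patio.
Round 3: Saffron 26, Bombay Grill 14. Saffron has a majority.

Saffron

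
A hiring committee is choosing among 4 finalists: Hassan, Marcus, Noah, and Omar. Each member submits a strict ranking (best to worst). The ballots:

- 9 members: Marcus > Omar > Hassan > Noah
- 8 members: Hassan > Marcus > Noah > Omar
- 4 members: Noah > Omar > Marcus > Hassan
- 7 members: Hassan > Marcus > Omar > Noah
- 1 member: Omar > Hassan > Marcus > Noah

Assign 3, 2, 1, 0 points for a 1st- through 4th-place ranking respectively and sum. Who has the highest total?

Hassan: 9·1 + 8·3 + 4·0 + 7·3 + 1·2 = 56
Marcus: 9·3 + 8·2 + 4·1 + 7·2 + 1·1 = 62
Noah: 9·0 + 8·1 + 4·3 + 7·0 + 1·0 = 20
Omar: 9·2 + 8·0 + 4·2 + 7·1 + 1·3 = 36
Marcus has the highest Borda score (62).

Marcus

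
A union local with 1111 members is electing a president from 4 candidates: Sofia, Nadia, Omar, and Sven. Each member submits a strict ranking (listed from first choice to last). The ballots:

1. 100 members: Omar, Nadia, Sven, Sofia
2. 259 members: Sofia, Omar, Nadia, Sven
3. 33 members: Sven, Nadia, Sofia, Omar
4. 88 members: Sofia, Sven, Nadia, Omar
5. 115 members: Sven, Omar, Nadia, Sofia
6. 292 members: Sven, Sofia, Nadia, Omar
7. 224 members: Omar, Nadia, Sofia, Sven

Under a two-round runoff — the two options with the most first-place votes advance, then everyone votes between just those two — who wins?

Round 1 first-place votes: Sofia 347, Nadia 0, Omar 324, Sven 440.
Sven and Sofia advance.
Runoff: Sven is preferred to Sofia by 540 voters; Sofia by 571.
Sofia wins the runoff.

Sofia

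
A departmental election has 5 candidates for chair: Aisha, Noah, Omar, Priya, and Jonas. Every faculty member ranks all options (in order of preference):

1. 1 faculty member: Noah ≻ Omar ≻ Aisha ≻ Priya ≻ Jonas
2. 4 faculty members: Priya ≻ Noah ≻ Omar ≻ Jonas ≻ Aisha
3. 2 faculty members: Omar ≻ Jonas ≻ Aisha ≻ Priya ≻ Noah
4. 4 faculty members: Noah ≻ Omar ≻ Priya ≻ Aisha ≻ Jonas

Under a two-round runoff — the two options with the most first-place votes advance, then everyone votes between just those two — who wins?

Priya

Round 1 first-place votes: Aisha 0, Noah 5, Omar 2, Priya 4, Jonas 0.
Noah and Priya advance.
Runoff: Noah is preferred to Priya by 5 voters; Priya by 6.
Priya wins the runoff.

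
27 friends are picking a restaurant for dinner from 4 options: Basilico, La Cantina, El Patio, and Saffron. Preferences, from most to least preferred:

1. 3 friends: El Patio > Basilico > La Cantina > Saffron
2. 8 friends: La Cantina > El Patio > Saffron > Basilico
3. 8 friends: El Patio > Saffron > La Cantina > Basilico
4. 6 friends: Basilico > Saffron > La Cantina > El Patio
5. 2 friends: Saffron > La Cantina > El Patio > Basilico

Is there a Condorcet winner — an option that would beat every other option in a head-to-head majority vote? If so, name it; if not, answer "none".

Checking pairwise contests:
La Cantina beats Basilico 18–9.
Saffron beats La Cantina 16–11.
La Cantina beats El Patio 16–11.
El Patio beats Saffron 19–8.
Every option loses at least one head-to-head, so there is no Condorcet winner.

none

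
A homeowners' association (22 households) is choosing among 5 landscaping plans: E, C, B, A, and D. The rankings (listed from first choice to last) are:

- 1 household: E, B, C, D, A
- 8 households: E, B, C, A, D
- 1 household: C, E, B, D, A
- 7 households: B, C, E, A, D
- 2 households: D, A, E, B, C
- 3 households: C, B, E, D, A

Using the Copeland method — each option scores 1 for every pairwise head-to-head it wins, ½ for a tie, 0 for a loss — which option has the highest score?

E

E: beats B, A, and D; ties C → score 3.5.
C: beats A and D; ties E; loses to B → score 2.5.
B: beats C, A, and D; loses to E → score 3.
A: beats D; loses to E, C, and B → score 1.
D: loses to E, C, B, and A → score 0.
E has the best pairwise record.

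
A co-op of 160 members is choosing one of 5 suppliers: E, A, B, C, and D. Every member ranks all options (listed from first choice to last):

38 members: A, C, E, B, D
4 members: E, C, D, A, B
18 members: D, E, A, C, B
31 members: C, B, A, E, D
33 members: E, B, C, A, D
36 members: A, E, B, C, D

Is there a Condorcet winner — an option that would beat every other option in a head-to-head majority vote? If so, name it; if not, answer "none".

A

A vs E: 105–55 for A.
A vs B: 96–64 for A.
A vs C: 92–68 for A.
A vs D: 138–22 for A.
A beats every other option head-to-head.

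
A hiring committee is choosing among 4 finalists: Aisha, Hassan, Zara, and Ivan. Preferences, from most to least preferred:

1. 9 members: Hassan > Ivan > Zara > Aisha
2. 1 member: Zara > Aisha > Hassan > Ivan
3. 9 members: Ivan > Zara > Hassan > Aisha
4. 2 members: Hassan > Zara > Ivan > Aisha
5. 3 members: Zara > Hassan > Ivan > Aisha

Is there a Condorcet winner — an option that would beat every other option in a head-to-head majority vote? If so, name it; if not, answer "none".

Checking pairwise contests:
Hassan beats Aisha 23–1.
Zara beats Hassan 13–11.
Ivan beats Zara 18–6.
Hassan beats Ivan 15–9.
Every option loses at least one head-to-head, so there is no Condorcet winner.

none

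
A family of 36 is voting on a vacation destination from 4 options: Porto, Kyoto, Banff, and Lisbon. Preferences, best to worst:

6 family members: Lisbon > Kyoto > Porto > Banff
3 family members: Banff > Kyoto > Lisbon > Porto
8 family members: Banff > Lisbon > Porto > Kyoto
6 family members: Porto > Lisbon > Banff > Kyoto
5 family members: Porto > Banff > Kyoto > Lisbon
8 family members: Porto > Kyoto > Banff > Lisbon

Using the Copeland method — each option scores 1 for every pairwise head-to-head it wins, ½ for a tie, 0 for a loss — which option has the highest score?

Porto: beats Kyoto, Banff, and Lisbon → score 3.
Kyoto: loses to Porto, Banff, and Lisbon → score 0.
Banff: beats Kyoto and Lisbon; loses to Porto → score 2.
Lisbon: beats Kyoto; loses to Porto and Banff → score 1.
Porto has the best pairwise record.

Porto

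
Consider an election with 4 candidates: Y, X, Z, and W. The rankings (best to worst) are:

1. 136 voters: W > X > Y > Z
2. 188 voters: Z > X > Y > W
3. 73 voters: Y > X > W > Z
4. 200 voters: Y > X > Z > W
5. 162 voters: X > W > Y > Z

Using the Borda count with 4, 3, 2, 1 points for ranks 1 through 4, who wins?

X

Y: 136·2 + 188·2 + 73·4 + 200·4 + 162·2 = 2064
X: 136·3 + 188·3 + 73·3 + 200·3 + 162·4 = 2439
Z: 136·1 + 188·4 + 73·1 + 200·2 + 162·1 = 1523
W: 136·4 + 188·1 + 73·2 + 200·1 + 162·3 = 1564
X has the highest Borda score (2439).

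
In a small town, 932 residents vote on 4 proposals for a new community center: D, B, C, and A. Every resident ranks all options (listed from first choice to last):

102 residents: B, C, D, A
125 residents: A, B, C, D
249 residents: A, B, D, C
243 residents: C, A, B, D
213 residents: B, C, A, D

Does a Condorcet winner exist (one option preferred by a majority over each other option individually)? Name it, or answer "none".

Checking pairwise contests:
B beats D 932–0.
A beats B 617–315.
B beats C 689–243.
C beats A 558–374.
Every option loses at least one head-to-head, so there is no Condorcet winner.

none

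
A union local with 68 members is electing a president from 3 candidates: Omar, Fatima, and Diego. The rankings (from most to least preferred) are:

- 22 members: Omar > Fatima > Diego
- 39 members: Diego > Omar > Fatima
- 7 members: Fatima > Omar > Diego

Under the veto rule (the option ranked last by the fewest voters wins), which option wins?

Omar

Last-place votes: Omar 0, Fatima 39, Diego 29.
Omar is ranked last by the fewest voters, so Omar wins.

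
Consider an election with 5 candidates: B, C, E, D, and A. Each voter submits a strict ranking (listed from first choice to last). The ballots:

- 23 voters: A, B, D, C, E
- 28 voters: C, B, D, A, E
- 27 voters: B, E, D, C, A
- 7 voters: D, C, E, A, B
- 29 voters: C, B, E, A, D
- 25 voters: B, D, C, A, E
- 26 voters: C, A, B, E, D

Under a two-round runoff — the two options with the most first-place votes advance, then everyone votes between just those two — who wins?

Round 1 first-place votes: B 52, C 83, E 0, D 7, A 23.
C and B advance.
Runoff: C is preferred to B by 90 voters; B by 75.
C wins the runoff.

C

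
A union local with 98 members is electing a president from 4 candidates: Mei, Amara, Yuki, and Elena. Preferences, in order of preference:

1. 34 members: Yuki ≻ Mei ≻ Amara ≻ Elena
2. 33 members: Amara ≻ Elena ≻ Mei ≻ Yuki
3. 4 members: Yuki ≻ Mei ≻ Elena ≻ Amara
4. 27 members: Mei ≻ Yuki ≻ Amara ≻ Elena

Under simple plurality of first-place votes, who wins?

Yuki

First-place votes: Mei 27, Amara 33, Yuki 38, Elena 0.
Yuki has the most first-place votes.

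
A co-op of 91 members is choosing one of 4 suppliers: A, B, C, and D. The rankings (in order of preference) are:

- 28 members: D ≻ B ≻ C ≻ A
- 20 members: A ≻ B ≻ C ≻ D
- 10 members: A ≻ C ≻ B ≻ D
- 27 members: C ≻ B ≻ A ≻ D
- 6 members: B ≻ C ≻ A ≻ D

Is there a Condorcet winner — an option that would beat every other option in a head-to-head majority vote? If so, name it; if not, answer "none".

B vs A: 61–30 for B.
B vs C: 54–37 for B.
B vs D: 63–28 for B.
B beats every other option head-to-head.

B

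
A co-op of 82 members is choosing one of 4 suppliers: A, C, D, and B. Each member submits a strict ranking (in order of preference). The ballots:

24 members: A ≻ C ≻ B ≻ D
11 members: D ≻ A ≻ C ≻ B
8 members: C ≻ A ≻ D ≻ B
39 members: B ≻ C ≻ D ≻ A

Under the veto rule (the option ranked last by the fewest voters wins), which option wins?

Last-place votes: A 39, C 0, D 24, B 19.
C is ranked last by the fewest voters, so C wins.

C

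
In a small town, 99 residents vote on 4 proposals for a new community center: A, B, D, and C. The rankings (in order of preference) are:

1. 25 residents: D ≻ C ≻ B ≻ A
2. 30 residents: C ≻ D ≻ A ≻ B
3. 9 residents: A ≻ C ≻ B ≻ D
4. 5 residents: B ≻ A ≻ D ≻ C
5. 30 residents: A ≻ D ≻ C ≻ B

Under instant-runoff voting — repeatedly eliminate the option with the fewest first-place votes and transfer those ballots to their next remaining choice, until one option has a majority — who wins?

C

Round 1: A 39, B 5, D 25, C 30. Eliminate B.
Round 2: A 44, D 25, C 30. Eliminate D.
Round 3: A 44, C 55. C has a majority.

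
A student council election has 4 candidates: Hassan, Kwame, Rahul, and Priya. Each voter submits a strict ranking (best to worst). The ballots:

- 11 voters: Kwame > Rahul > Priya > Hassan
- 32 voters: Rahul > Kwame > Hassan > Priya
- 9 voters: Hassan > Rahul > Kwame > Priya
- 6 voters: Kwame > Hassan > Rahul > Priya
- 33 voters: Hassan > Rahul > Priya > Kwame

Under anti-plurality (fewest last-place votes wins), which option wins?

Rahul

Last-place votes: Hassan 11, Kwame 33, Rahul 0, Priya 47.
Rahul is ranked last by the fewest voters, so Rahul wins.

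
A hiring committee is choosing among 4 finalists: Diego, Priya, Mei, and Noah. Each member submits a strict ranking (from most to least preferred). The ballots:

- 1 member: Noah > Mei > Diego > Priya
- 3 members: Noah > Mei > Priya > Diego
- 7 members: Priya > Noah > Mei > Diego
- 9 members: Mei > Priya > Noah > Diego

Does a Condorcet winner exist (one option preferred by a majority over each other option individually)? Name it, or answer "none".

Checking pairwise contests:
Priya beats Diego 19–1.
Mei beats Priya 13–7.
Noah beats Mei 11–9.
Priya beats Noah 16–4.
Every option loses at least one head-to-head, so there is no Condorcet winner.

none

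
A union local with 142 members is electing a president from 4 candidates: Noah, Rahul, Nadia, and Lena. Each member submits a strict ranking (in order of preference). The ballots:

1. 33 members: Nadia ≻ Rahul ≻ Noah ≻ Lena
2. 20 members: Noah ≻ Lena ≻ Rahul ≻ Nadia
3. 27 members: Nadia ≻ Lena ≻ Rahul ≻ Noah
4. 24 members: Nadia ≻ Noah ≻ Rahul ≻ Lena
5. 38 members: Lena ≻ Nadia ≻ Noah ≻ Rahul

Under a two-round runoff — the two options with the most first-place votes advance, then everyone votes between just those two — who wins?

Round 1 first-place votes: Noah 20, Rahul 0, Nadia 84, Lena 38.
Nadia and Lena advance.
Runoff: Nadia is preferred to Lena by 84 voters; Lena by 58.
Nadia wins the runoff.

Nadia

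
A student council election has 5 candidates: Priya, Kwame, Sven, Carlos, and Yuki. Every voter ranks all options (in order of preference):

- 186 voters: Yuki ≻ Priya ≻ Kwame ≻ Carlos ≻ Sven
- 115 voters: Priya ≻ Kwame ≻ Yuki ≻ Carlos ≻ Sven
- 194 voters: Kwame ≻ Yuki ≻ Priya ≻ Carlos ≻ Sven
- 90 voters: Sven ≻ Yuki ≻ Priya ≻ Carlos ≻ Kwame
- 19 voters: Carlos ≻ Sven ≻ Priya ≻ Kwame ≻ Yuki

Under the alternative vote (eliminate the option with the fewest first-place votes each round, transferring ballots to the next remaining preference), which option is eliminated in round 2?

Round 1: Priya 115, Kwame 194, Sven 90, Carlos 19, Yuki 186. Eliminate Carlos.
Round 2: Priya 115, Kwame 194, Sven 109, Yuki 186. Eliminate Sven.

Sven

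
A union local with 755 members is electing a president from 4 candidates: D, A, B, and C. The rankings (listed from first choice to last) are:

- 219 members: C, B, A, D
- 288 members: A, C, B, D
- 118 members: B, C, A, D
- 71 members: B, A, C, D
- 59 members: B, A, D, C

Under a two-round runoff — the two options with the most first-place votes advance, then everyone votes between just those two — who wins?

B

Round 1 first-place votes: D 0, A 288, B 248, C 219.
A and B advance.
Runoff: A is preferred to B by 288 voters; B by 467.
B wins the runoff.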